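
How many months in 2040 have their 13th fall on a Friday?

3

Check the 13th of each month of 2040: Jan 13: Fri, Feb 13: Mon, Mar 13: Tue, Apr 13: Fri, May 13: Sun, Jun 13: Wed, Jul 13: Fri, Aug 13: Mon, Sep 13: Thu, Oct 13: Sat, Nov 13: Tue, Dec 13: Thu.
Friday occurs in January, April, July — 3 months.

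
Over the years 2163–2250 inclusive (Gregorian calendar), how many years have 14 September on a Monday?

Track 14 September's weekday year by year (advancing +1, or +2 across a Feb 29):
  2163: Wed  2164: Fri (+2)  2165: Sat (+1)  2166: Sun (+1)  2167: Mon (+1) ✓
  2168: Wed (+2)  2169: Thu (+1)  2170: Fri (+1)  2171: Sat (+1)  2172: Mon (+2) ✓
  2173: Tue (+1)  2174: Wed (+1)  2175: Thu (+1)  2176: Sat (+2)  … (60 more years) …
  2237: Thu (+1)  2238: Fri (+1)  2239: Sat (+1)  2240: Mon (+2) ✓  2241: Tue (+1)
  2242: Wed (+1)  2243: Thu (+1)  2244: Sat (+2)  2245: Sun (+1)  2246: Mon (+1) ✓
  2247: Tue (+1)  2248: Thu (+2)  2249: Fri (+1)  2250: Sat (+1)
Monday years: 2167, 2172, 2178, 2189, 2195, 2201, 2207, 2212, 2218, 2229, 2235, 2240, 2246 — 13 in total.

13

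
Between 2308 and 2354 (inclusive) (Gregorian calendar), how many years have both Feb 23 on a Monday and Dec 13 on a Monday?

2

Check each year's weekday for Feb 23 and Dec 13:
  2308: Sun/Sun  2309: Tue/Mon  2310: Wed/Tue  2311: Thu/Wed  2312: Fri/Fri  2313: Sun/Sat  2314: Mon/Sun  2315: Tue/Mon  2316: Wed/Wed  2317: Fri/Thu  2318: Sat/Fri  2319: Sun/Sat  2320: Mon/Mon ✓  2321: Wed/Tue  …(19 more)…  2341: Sun/Sat  2342: Mon/Sun  2343: Tue/Mon  2344: Wed/Wed  2345: Fri/Thu  2346: Sat/Fri  2347: Sun/Sat  2348: Mon/Mon ✓  2349: Wed/Tue  2350: Thu/Wed  2351: Fri/Thu  2352: Sat/Sat  2353: Mon/Sun  2354: Tue/Mon
Both conditions hold in: 2320, 2348 — 2.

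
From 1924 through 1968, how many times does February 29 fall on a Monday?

2

Leap years in 1924–1968: 12 of them.
Feb 29 weekday advances by 5 (mod 7) from one leap year to the next four years later (or differs when a century non-leap intervenes).
Leap-day weekdays: 1924:Fri 1928:Wed 1932:Mon✓ 1936:Sat 1940:Thu 1944:Tue 1948:Sun 1952:Fri 1956:Wed 1960:Mon✓ 1964:Sat 1968:Thu
Monday: 1932, 1960 → 2.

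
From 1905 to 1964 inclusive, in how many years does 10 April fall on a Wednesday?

Track 10 April's weekday year by year (advancing +1, or +2 across a Feb 29):
  1905: Mon  1906: Tue (+1)  1907: Wed (+1) ✓  1908: Fri (+2)  1909: Sat (+1)
  1910: Sun (+1)  1911: Mon (+1)  1912: Wed (+2) ✓  1913: Thu (+1)  1914: Fri (+1)
  1915: Sat (+1)  1916: Mon (+2)  1917: Tue (+1)  1918: Wed (+1) ✓  … (32 more years) …
  1951: Tue (+1)  1952: Thu (+2)  1953: Fri (+1)  1954: Sat (+1)  1955: Sun (+1)
  1956: Tue (+2)  1957: Wed (+1) ✓  1958: Thu (+1)  1959: Fri (+1)  1960: Sun (+2)
  1961: Mon (+1)  1962: Tue (+1)  1963: Wed (+1) ✓  1964: Fri (+2)
Wednesday years: 1907, 1912, 1918, 1929, 1935, 1940, 1946, 1957, 1963 — 9 in total.

9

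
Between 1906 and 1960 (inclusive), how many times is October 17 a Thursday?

8

Track October 17's weekday year by year (advancing +1, or +2 across a Feb 29):
  1906: Wed  1907: Thu (+1) ✓  1908: Sat (+2)  1909: Sun (+1)  1910: Mon (+1)
  1911: Tue (+1)  1912: Thu (+2) ✓  1913: Fri (+1)  1914: Sat (+1)  1915: Sun (+1)
  1916: Tue (+2)  1917: Wed (+1)  1918: Thu (+1) ✓  1919: Fri (+1)  … (27 more years) …
  1947: Fri (+1)  1948: Sun (+2)  1949: Mon (+1)  1950: Tue (+1)  1951: Wed (+1)
  1952: Fri (+2)  1953: Sat (+1)  1954: Sun (+1)  1955: Mon (+1)  1956: Wed (+2)
  1957: Thu (+1) ✓  1958: Fri (+1)  1959: Sat (+1)  1960: Mon (+2)
Thursday years: 1907, 1912, 1918, 1929, 1935, 1940, 1946, 1957 — 8 in total.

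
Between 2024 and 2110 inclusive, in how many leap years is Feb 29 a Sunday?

3

Leap years in 2024–2110: 21 of them.
Feb 29 weekday advances by 5 (mod 7) from one leap year to the next four years later (or differs when a century non-leap intervenes).
Leap-day weekdays: 2024:Thu 2028:Tue 2032:Sun✓ 2036:Fri 2040:Wed 2044:Mon 2048:Sat 2052:Thu 2056:Tue 2060:Sun✓ 2064:Fri 2068:Wed 2072:Mon 2076:Sat 2080:Thu 2084:Tue 2088:Sun✓ 2092:Fri 2096:Wed 2104:Fri 2108:Wed
Sunday: 2032, 2060, 2088 → 3.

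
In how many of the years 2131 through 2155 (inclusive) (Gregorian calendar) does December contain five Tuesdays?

12

December has 31 days; it has five Tuesdays when Tuesday falls among the first (month-length − 28) days — i.e. when December 1 is one of Tuesday/Monday/Sunday.
December 1 by year: 2131:Sat 2132:Mon✓ 2133:Tue✓ 2134:Wed 2135:Thu 2136:Sat 2137:Sun✓ 2138:Mon✓ 2139:Tue✓ 2140:Thu 2141:Fri 2142:Sat 2143:Sun✓ 2144:Tue✓ 2145:Wed 2146:Thu 2147:Fri 2148:Sun✓ 2149:Mon✓ 2150:Tue✓ 2151:Wed 2152:Fri 2153:Sat 2154:Sun✓ 2155:Mon✓
Years with five Tuesdays: 2132, 2133, 2137, 2138, 2139, 2143, 2144, 2148, 2149, 2150, 2154, 2155 → 12.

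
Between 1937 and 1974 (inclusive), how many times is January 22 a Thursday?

5

Track January 22's weekday year by year (advancing +1, or +2 across a Feb 29):
  1937: Fri  1938: Sat (+1)  1939: Sun (+1)  1940: Mon (+1)  1941: Wed (+2)
  1942: Thu (+1) ✓  1943: Fri (+1)  1944: Sat (+1)  1945: Mon (+2)  1946: Tue (+1)
  1947: Wed (+1)  1948: Thu (+1) ✓  1949: Sat (+2)  1950: Sun (+1)  … (10 more years) …
  1961: Sun (+2)  1962: Mon (+1)  1963: Tue (+1)  1964: Wed (+1)  1965: Fri (+2)
  1966: Sat (+1)  1967: Sun (+1)  1968: Mon (+1)  1969: Wed (+2)  1970: Thu (+1) ✓
  1971: Fri (+1)  1972: Sat (+1)  1973: Mon (+2)  1974: Tue (+1)
Thursday years: 1942, 1948, 1953, 1959, 1970 — 5 in total.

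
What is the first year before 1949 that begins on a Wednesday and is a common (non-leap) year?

Jan 1 advances by 2 weekdays after a leap year and by 1 after a common year.
1949: Jan 1 is Saturday.
1948: Thursday (leap)
1947: Wednesday
1947 begins on a Wednesday and is a common year.

1947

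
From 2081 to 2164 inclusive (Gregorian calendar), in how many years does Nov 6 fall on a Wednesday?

Track Nov 6's weekday year by year (advancing +1, or +2 across a Feb 29):
  2081: Thu  2082: Fri (+1)  2083: Sat (+1)  2084: Mon (+2)  2085: Tue (+1)
  2086: Wed (+1) ✓  2087: Thu (+1)  2088: Sat (+2)  2089: Sun (+1)  2090: Mon (+1)
  2091: Tue (+1)  2092: Thu (+2)  2093: Fri (+1)  2094: Sat (+1)  … (56 more years) …
  2151: Sat (+1)  2152: Mon (+2)  2153: Tue (+1)  2154: Wed (+1) ✓  2155: Thu (+1)
  2156: Sat (+2)  2157: Sun (+1)  2158: Mon (+1)  2159: Tue (+1)  2160: Thu (+2)
  2161: Fri (+1)  2162: Sat (+1)  2163: Sun (+1)  2164: Tue (+2)
Wednesday years: 2086, 2097, 2109, 2115, 2120, 2126, 2137, 2143, 2148, 2154 — 10 in total.

10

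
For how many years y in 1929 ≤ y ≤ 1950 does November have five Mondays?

November has 30 days; it has five Mondays when Monday falls among the first (month-length − 28) days — i.e. when November 1 is one of Monday/Sunday.
November 1 by year: 1929:Fri 1930:Sat 1931:Sun✓ 1932:Tue 1933:Wed 1934:Thu 1935:Fri 1936:Sun✓ 1937:Mon✓ 1938:Tue 1939:Wed 1940:Fri 1941:Sat 1942:Sun✓ 1943:Mon✓ 1944:Wed 1945:Thu 1946:Fri 1947:Sat 1948:Mon✓ 1949:Tue 1950:Wed
Years with five Mondays: 1931, 1936, 1937, 1942, 1943, 1948 → 6.

6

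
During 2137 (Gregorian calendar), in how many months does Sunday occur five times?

4

A month of length L has five Sundays iff its first Sunday is on day ≤ L−28 (so day 1–3 in a 31-day month, 1–2 in a 30-day month, day 1 in a leap February).
Checking each month of 2137: Jan starts Tue (31d); Feb starts Fri (28d); Mar starts Fri (31d) ✓; Apr starts Mon (30d); May starts Wed (31d); Jun starts Sat (30d) ✓; Jul starts Mon (31d); Aug starts Thu (31d); Sep starts Sun (30d) ✓; Oct starts Tue (31d); Nov starts Fri (30d); Dec starts Sun (31d) ✓.
Five-Sunday months: March, June, September, December → 4.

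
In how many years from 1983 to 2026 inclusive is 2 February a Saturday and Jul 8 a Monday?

Check each year's weekday for 2 February and Jul 8:
  1983: Wed/Fri  1984: Thu/Sun  1985: Sat/Mon ✓  1986: Sun/Tue  1987: Mon/Wed  1988: Tue/Fri  1989: Thu/Sat  1990: Fri/Sun  1991: Sat/Mon ✓  1992: Sun/Wed  1993: Tue/Thu  1994: Wed/Fri  1995: Thu/Sat  1996: Fri/Mon  …(16 more)…  2013: Sat/Mon ✓  2014: Sun/Tue  2015: Mon/Wed  2016: Tue/Fri  2017: Thu/Sat  2018: Fri/Sun  2019: Sat/Mon ✓  2020: Sun/Wed  2021: Tue/Thu  2022: Wed/Fri  2023: Thu/Sat  2024: Fri/Mon  2025: Sun/Tue  2026: Mon/Wed
Both conditions hold in: 1985, 1991, 2002, 2013, 2019 — 5.

5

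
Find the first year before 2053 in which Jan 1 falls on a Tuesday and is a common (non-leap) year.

Jan 1 advances by 2 weekdays after a leap year and by 1 after a common year.
2053: Jan 1 is Wednesday.
2052: Monday (leap)
2051: Sunday
2050: Saturday
2049: Friday
2048: Wednesday (leap)
2047: Tuesday
2047 begins on a Tuesday and is a common year.

2047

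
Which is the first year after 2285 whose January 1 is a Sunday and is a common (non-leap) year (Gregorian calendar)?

2293

Jan 1 advances by 2 weekdays after a leap year and by 1 after a common year.
2285: Jan 1 is Thursday.
2286: Friday
2287: Saturday
2288: Sunday (leap)
2289: Tuesday
2290: Wednesday
2291: Thursday
2292: Friday (leap)
2293: Sunday
2293 begins on a Sunday and is a common year.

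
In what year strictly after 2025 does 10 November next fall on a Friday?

From one year to the next, a fixed date's weekday advances by 1, or by 2 when a Feb 29 lies between the two dates.
2025: November 10 is Monday.
2026: Tuesday (+1)
2027: Wednesday (+1)
2028: Friday (+2)
10 November falls on a Friday in 2028.

2028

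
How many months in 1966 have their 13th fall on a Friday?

Check the 13th of each month of 1966: Jan 13: Thu, Feb 13: Sun, Mar 13: Sun, Apr 13: Wed, May 13: Fri, Jun 13: Mon, Jul 13: Wed, Aug 13: Sat, Sep 13: Tue, Oct 13: Thu, Nov 13: Sun, Dec 13: Tue.
Friday occurs in May — 1 month.

1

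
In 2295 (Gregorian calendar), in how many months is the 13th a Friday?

2

Check the 13th of each month of 2295: Jan 13: Sun, Feb 13: Wed, Mar 13: Wed, Apr 13: Sat, May 13: Mon, Jun 13: Thu, Jul 13: Sat, Aug 13: Tue, Sep 13: Fri, Oct 13: Sun, Nov 13: Wed, Dec 13: Fri.
Friday occurs in September, December — 2 months.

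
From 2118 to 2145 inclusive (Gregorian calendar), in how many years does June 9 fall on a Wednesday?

Track June 9's weekday year by year (advancing +1, or +2 across a Feb 29):
  2118: Thu  2119: Fri (+1)  2120: Sun (+2)  2121: Mon (+1)  2122: Tue (+1)
  2123: Wed (+1) ✓  2124: Fri (+2)  2125: Sat (+1)  2126: Sun (+1)  2127: Mon (+1)
  2128: Wed (+2) ✓  2129: Thu (+1)  2130: Fri (+1)  2131: Sat (+1)  2132: Mon (+2)
  2133: Tue (+1)  2134: Wed (+1) ✓  2135: Thu (+1)  2136: Sat (+2)  2137: Sun (+1)
  2138: Mon (+1)  2139: Tue (+1)  2140: Thu (+2)  2141: Fri (+1)  2142: Sat (+1)
  2143: Sun (+1)  2144: Tue (+2)  2145: Wed (+1) ✓
Wednesday years: 2123, 2128, 2134, 2145 — 4 in total.

4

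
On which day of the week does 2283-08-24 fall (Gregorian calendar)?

January 1, 2283 is a Monday.
August 24 is day 236 of the year, i.e. 235 days after Jan 1.
235 mod 7 = 4, so advance 4 weekdays from Monday: Friday.

Friday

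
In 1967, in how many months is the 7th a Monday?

Check the 7th of each month of 1967: Jan 7: Sat, Feb 7: Tue, Mar 7: Tue, Apr 7: Fri, May 7: Sun, Jun 7: Wed, Jul 7: Fri, Aug 7: Mon, Sep 7: Thu, Oct 7: Sat, Nov 7: Tue, Dec 7: Thu.
Monday occurs in August — 1 month.

1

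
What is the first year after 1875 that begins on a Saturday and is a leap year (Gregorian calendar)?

1876

Jan 1 advances by 2 weekdays after a leap year and by 1 after a common year.
1875: Jan 1 is Friday.
1876: Saturday (leap)
1876 begins on a Saturday and is a leap year.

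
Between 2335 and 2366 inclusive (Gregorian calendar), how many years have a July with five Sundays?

13

July has 31 days; it has five Sundays when Sunday falls among the first (month-length − 28) days — i.e. when July 1 is one of Sunday/Saturday/Friday.
July 1 by year: 2335:Mon 2336:Wed 2337:Thu 2338:Fri✓ 2339:Sat✓ 2340:Mon 2341:Tue 2342:Wed 2343:Thu 2344:Sat✓ 2345:Sun✓ 2346:Mon 2347:Tue 2348:Thu 2349:Fri✓ 2350:Sat✓ 2351:Sun✓ 2352:Tue 2353:Wed 2354:Thu 2355:Fri✓ 2356:Sun✓ 2357:Mon 2358:Tue 2359:Wed 2360:Fri✓ 2361:Sat✓ 2362:Sun✓ 2363:Mon 2364:Wed 2365:Thu 2366:Fri✓
Years with five Sundays: 2338, 2339, 2344, 2345, 2349, 2350, 2351, 2355, 2356, 2360, 2361, 2362, 2366 → 13.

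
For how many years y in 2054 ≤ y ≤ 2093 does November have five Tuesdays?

November has 30 days; it has five Tuesdays when Tuesday falls among the first (month-length − 28) days — i.e. when November 1 is one of Tuesday/Monday.
November 1 by year: 2054:Sun 2055:Mon✓ 2056:Wed 2057:Thu 2058:Fri 2059:Sat 2060:Mon✓ 2061:Tue✓ 2062:Wed 2063:Thu 2064:Sat 2065:Sun 2066:Mon✓ 2067:Tue✓ 2068:Thu …(10 more)… 2079:Wed 2080:Fri 2081:Sat 2082:Sun 2083:Mon✓ 2084:Wed 2085:Thu 2086:Fri 2087:Sat 2088:Mon✓ 2089:Tue✓ 2090:Wed 2091:Thu 2092:Sat 2093:Sun
Years with five Tuesdays: 2055, 2060, 2061, 2066, 2067, 2072, 2077, 2078, 2083, 2088, 2089 → 11.

11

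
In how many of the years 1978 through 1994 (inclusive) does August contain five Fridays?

August has 31 days; it has five Fridays when Friday falls among the first (month-length − 28) days — i.e. when August 1 is one of Friday/Thursday/Wednesday.
August 1 by year: 1978:Tue 1979:Wed✓ 1980:Fri✓ 1981:Sat 1982:Sun 1983:Mon 1984:Wed✓ 1985:Thu✓ 1986:Fri✓ 1987:Sat 1988:Mon 1989:Tue 1990:Wed✓ 1991:Thu✓ 1992:Sat 1993:Sun 1994:Mon
Years with five Fridays: 1979, 1980, 1984, 1985, 1986, 1990, 1991 → 7.

7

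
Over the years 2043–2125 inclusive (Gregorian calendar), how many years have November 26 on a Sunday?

Track November 26's weekday year by year (advancing +1, or +2 across a Feb 29):
  2043: Thu  2044: Sat (+2)  2045: Sun (+1) ✓  2046: Mon (+1)  2047: Tue (+1)
  2048: Thu (+2)  2049: Fri (+1)  2050: Sat (+1)  2051: Sun (+1) ✓  2052: Tue (+2)
  2053: Wed (+1)  2054: Thu (+1)  2055: Fri (+1)  2056: Sun (+2) ✓  … (55 more years) …
  2112: Sat (+2)  2113: Sun (+1) ✓  2114: Mon (+1)  2115: Tue (+1)  2116: Thu (+2)
  2117: Fri (+1)  2118: Sat (+1)  2119: Sun (+1) ✓  2120: Tue (+2)  2121: Wed (+1)
  2122: Thu (+1)  2123: Fri (+1)  2124: Sun (+2) ✓  2125: Mon (+1)
Sunday years: 2045, 2051, 2056, 2062, 2073, 2079, 2084, 2090, 2102, 2113, 2119, 2124 — 12 in total.

12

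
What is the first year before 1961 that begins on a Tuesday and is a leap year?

Jan 1 advances by 2 weekdays after a leap year and by 1 after a common year.
1961: Jan 1 is Sunday.
1960: Friday (leap)
1959: Thursday
1958: Wednesday
1957: Tuesday
1956: Sunday (leap)
1955: Saturday
1954: Friday
1953: Thursday
1952: Tuesday (leap)
1952 begins on a Tuesday and is a leap year.

1952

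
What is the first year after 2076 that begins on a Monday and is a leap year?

2080

Jan 1 advances by 2 weekdays after a leap year and by 1 after a common year.
2076: Jan 1 is Wednesday (leap).
2077: Friday
2078: Saturday
2079: Sunday
2080: Monday (leap)
2080 begins on a Monday and is a leap year.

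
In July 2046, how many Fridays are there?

4

July 2046 has 31 days and begins on Sunday.
The first Friday is July 6.
Fridays fall on 6, 13, 20, 27 — that's 4.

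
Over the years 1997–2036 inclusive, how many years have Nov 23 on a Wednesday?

Track Nov 23's weekday year by year (advancing +1, or +2 across a Feb 29):
  1997: Sun  1998: Mon (+1)  1999: Tue (+1)  2000: Thu (+2)  2001: Fri (+1)
  2002: Sat (+1)  2003: Sun (+1)  2004: Tue (+2)  2005: Wed (+1) ✓  2006: Thu (+1)
  2007: Fri (+1)  2008: Sun (+2)  2009: Mon (+1)  2010: Tue (+1)  … (12 more years) …
  2023: Thu (+1)  2024: Sat (+2)  2025: Sun (+1)  2026: Mon (+1)  2027: Tue (+1)
  2028: Thu (+2)  2029: Fri (+1)  2030: Sat (+1)  2031: Sun (+1)  2032: Tue (+2)
  2033: Wed (+1) ✓  2034: Thu (+1)  2035: Fri (+1)  2036: Sun (+2)
Wednesday years: 2005, 2011, 2016, 2022, 2033 — 5 in total.

5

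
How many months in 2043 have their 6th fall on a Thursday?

1

Check the 6th of each month of 2043: Jan 6: Tue, Feb 6: Fri, Mar 6: Fri, Apr 6: Mon, May 6: Wed, Jun 6: Sat, Jul 6: Mon, Aug 6: Thu, Sep 6: Sun, Oct 6: Tue, Nov 6: Fri, Dec 6: Sun.
Thursday occurs in August — 1 month.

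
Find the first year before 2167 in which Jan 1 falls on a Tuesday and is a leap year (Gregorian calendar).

2160

Jan 1 advances by 2 weekdays after a leap year and by 1 after a common year.
2167: Jan 1 is Thursday.
2166: Wednesday
2165: Tuesday
2164: Sunday (leap)
2163: Saturday
2162: Friday
2161: Thursday
2160: Tuesday (leap)
2160 begins on a Tuesday and is a leap year.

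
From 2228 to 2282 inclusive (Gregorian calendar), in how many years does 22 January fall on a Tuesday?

Track 22 January's weekday year by year (advancing +1, or +2 across a Feb 29):
  2228: Tue ✓  2229: Thu (+2)  2230: Fri (+1)  2231: Sat (+1)  2232: Sun (+1)
  2233: Tue (+2) ✓  2234: Wed (+1)  2235: Thu (+1)  2236: Fri (+1)  2237: Sun (+2)
  2238: Mon (+1)  2239: Tue (+1) ✓  2240: Wed (+1)  2241: Fri (+2)  … (27 more years) …
  2269: Fri (+2)  2270: Sat (+1)  2271: Sun (+1)  2272: Mon (+1)  2273: Wed (+2)
  2274: Thu (+1)  2275: Fri (+1)  2276: Sat (+1)  2277: Mon (+2)  2278: Tue (+1) ✓
  2279: Wed (+1)  2280: Thu (+1)  2281: Sat (+2)  2282: Sun (+1)
Tuesday years: 2228, 2233, 2239, 2250, 2256, 2261, 2267, 2278 — 8 in total.

8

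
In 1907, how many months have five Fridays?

A month of length L has five Fridays iff its first Friday is on day ≤ L−28 (so day 1–3 in a 31-day month, 1–2 in a 30-day month, day 1 in a leap February).
Checking each month of 1907: Jan starts Tue (31d); Feb starts Fri (28d); Mar starts Fri (31d) ✓; Apr starts Mon (30d); May starts Wed (31d) ✓; Jun starts Sat (30d); Jul starts Mon (31d); Aug starts Thu (31d) ✓; Sep starts Sun (30d); Oct starts Tue (31d); Nov starts Fri (30d) ✓; Dec starts Sun (31d).
Five-Friday months: March, May, August, November → 4.

4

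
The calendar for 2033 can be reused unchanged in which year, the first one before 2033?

2022

Two years share a calendar iff Jan 1 falls on the same weekday and both are leap or both are common. 2033: Jan 1 is Saturday, common year.
2032: Jan 1 Thursday, leap
2031: Jan 1 Wednesday, common
2030: Jan 1 Tuesday, common
2029: Jan 1 Monday, common
2028: Jan 1 Saturday, leap
2027: Jan 1 Friday, common
2026: Jan 1 Thursday, common
2025: Jan 1 Wednesday, common
2024: Jan 1 Monday, leap
2023: Jan 1 Sunday, common
2022: Jan 1 Saturday, common
2022 matches on both conditions.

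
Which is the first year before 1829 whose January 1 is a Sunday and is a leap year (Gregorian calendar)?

Jan 1 advances by 2 weekdays after a leap year and by 1 after a common year.
1829: Jan 1 is Thursday.
1828: Tuesday (leap)
1827: Monday
1826: Sunday
1825: Saturday
1824: Thursday (leap)
1823: Wednesday
1822: Tuesday
1821: Monday
1820: Saturday (leap)
1819: Friday
1818: Thursday
1817: Wednesday
1816: Monday (leap)
1815: Sunday
1814: Saturday
1813: Friday
1812: Wednesday (leap)
1811: Tuesday
1810: Monday
1809: Sunday
1808: Friday (leap)
1807: Thursday
1806: Wednesday
1805: Tuesday
1804: Sunday (leap)
1804 begins on a Sunday and is a leap year.

1804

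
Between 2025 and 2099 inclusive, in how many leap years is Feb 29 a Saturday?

Leap years in 2025–2099: 18 of them.
Feb 29 weekday advances by 5 (mod 7) from one leap year to the next four years later (or differs when a century non-leap intervenes).
Leap-day weekdays: 2028:Tue 2032:Sun 2036:Fri 2040:Wed 2044:Mon 2048:Sat✓ 2052:Thu 2056:Tue 2060:Sun 2064:Fri 2068:Wed 2072:Mon 2076:Sat✓ 2080:Thu 2084:Tue 2088:Sun 2092:Fri 2096:Wed
Saturday: 2048, 2076 → 2.

2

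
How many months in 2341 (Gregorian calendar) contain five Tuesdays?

A month of length L has five Tuesdays iff its first Tuesday is on day ≤ L−28 (so day 1–3 in a 31-day month, 1–2 in a 30-day month, day 1 in a leap February).
Checking each month of 2341: Jan starts Wed (31d); Feb starts Sat (28d); Mar starts Sat (31d); Apr starts Tue (30d) ✓; May starts Thu (31d); Jun starts Sun (30d); Jul starts Tue (31d) ✓; Aug starts Fri (31d); Sep starts Mon (30d) ✓; Oct starts Wed (31d); Nov starts Sat (30d); Dec starts Mon (31d) ✓.
Five-Tuesday months: April, July, September, December → 4.

4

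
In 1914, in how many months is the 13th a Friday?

3

Check the 13th of each month of 1914: Jan 13: Tue, Feb 13: Fri, Mar 13: Fri, Apr 13: Mon, May 13: Wed, Jun 13: Sat, Jul 13: Mon, Aug 13: Thu, Sep 13: Sun, Oct 13: Tue, Nov 13: Fri, Dec 13: Sun.
Friday occurs in February, March, November — 3 months.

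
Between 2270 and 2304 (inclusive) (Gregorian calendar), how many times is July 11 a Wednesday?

Track July 11's weekday year by year (advancing +1, or +2 across a Feb 29):
  2270: Mon  2271: Tue (+1)  2272: Thu (+2)  2273: Fri (+1)  2274: Sat (+1)
  2275: Sun (+1)  2276: Tue (+2)  2277: Wed (+1) ✓  2278: Thu (+1)  2279: Fri (+1)
  2280: Sun (+2)  2281: Mon (+1)  2282: Tue (+1)  2283: Wed (+1) ✓  … (7 more years) …
  2291: Sat (+1)  2292: Mon (+2)  2293: Tue (+1)  2294: Wed (+1) ✓  2295: Thu (+1)
  2296: Sat (+2)  2297: Sun (+1)  2298: Mon (+1)  2299: Tue (+1)  2300: Wed (+1) ✓
  2301: Thu (+1)  2302: Fri (+1)  2303: Sat (+1)  2304: Mon (+2)
Wednesday years: 2277, 2283, 2288, 2294, 2300 — 5 in total.

5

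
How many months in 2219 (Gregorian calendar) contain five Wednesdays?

A month of length L has five Wednesdays iff its first Wednesday is on day ≤ L−28 (so day 1–3 in a 31-day month, 1–2 in a 30-day month, day 1 in a leap February).
Checking each month of 2219: Jan starts Fri (31d); Feb starts Mon (28d); Mar starts Mon (31d) ✓; Apr starts Thu (30d); May starts Sat (31d); Jun starts Tue (30d) ✓; Jul starts Thu (31d); Aug starts Sun (31d); Sep starts Wed (30d) ✓; Oct starts Fri (31d); Nov starts Mon (30d); Dec starts Wed (31d) ✓.
Five-Wednesday months: March, June, September, December → 4.

4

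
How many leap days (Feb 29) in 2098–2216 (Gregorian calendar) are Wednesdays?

5

Leap years in 2098–2216: 28 of them.
Feb 29 weekday advances by 5 (mod 7) from one leap year to the next four years later (or differs when a century non-leap intervenes).
Leap-day weekdays: 2104:Fri 2108:Wed✓ 2112:Mon 2116:Sat 2120:Thu 2124:Tue 2128:Sun 2132:Fri 2136:Wed✓ 2140:Mon 2144:Sat 2148:Thu 2152:Tue 2156:Sun 2160:Fri 2164:Wed✓ 2168:Mon 2172:Sat 2176:Thu 2180:Tue 2184:Sun 2188:Fri 2192:Wed✓ 2196:Mon 2204:Wed✓ 2208:Mon 2212:Sat 2216:Thu
Wednesday: 2108, 2136, 2164, 2192, 2204 → 5.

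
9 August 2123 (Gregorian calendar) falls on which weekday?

January 1, 2123 is a Friday.
August 9 is day 221 of the year, i.e. 220 days after Jan 1.
220 mod 7 = 3, so advance 3 weekdays from Friday: Monday.

Monday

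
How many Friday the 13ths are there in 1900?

2

Check the 13th of each month of 1900: Jan 13: Sat, Feb 13: Tue, Mar 13: Tue, Apr 13: Fri, May 13: Sun, Jun 13: Wed, Jul 13: Fri, Aug 13: Mon, Sep 13: Thu, Oct 13: Sat, Nov 13: Tue, Dec 13: Thu.
Friday occurs in April, July — 2 months.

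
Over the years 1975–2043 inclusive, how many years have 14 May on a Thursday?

Track 14 May's weekday year by year (advancing +1, or +2 across a Feb 29):
  1975: Wed  1976: Fri (+2)  1977: Sat (+1)  1978: Sun (+1)  1979: Mon (+1)
  1980: Wed (+2)  1981: Thu (+1) ✓  1982: Fri (+1)  1983: Sat (+1)  1984: Mon (+2)
  1985: Tue (+1)  1986: Wed (+1)  1987: Thu (+1) ✓  1988: Sat (+2)  … (41 more years) …
  2030: Tue (+1)  2031: Wed (+1)  2032: Fri (+2)  2033: Sat (+1)  2034: Sun (+1)
  2035: Mon (+1)  2036: Wed (+2)  2037: Thu (+1) ✓  2038: Fri (+1)  2039: Sat (+1)
  2040: Mon (+2)  2041: Tue (+1)  2042: Wed (+1)  2043: Thu (+1) ✓
Thursday years: 1981, 1987, 1992, 1998, 2009, 2015, 2020, 2026, 2037, 2043 — 10 in total.

10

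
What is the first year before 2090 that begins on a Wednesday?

2087

Jan 1 advances by 2 weekdays after a leap year and by 1 after a common year.
2090: Jan 1 is Sunday.
2089: Saturday
2088: Thursday (leap)
2087: Wednesday
2087 begins on a Wednesday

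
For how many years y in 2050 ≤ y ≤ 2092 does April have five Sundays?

April has 30 days; it has five Sundays when Sunday falls among the first (month-length − 28) days — i.e. when April 1 is one of Sunday/Saturday.
April 1 by year: 2050:Fri 2051:Sat✓ 2052:Mon 2053:Tue 2054:Wed 2055:Thu 2056:Sat✓ 2057:Sun✓ 2058:Mon 2059:Tue 2060:Thu 2061:Fri 2062:Sat✓ 2063:Sun✓ 2064:Tue …(13 more)… 2078:Fri 2079:Sat✓ 2080:Mon 2081:Tue 2082:Wed 2083:Thu 2084:Sat✓ 2085:Sun✓ 2086:Mon 2087:Tue 2088:Thu 2089:Fri 2090:Sat✓ 2091:Sun✓ 2092:Tue
Years with five Sundays: 2051, 2056, 2057, 2062, 2063, 2068, 2073, 2074, 2079, 2084, 2085, 2090, 2091 → 13.

13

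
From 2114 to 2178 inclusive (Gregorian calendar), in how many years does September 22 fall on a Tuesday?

10

Track September 22's weekday year by year (advancing +1, or +2 across a Feb 29):
  2114: Sat  2115: Sun (+1)  2116: Tue (+2) ✓  2117: Wed (+1)  2118: Thu (+1)
  2119: Fri (+1)  2120: Sun (+2)  2121: Mon (+1)  2122: Tue (+1) ✓  2123: Wed (+1)
  2124: Fri (+2)  2125: Sat (+1)  2126: Sun (+1)  2127: Mon (+1)  … (37 more years) …
  2165: Sun (+1)  2166: Mon (+1)  2167: Tue (+1) ✓  2168: Thu (+2)  2169: Fri (+1)
  2170: Sat (+1)  2171: Sun (+1)  2172: Tue (+2) ✓  2173: Wed (+1)  2174: Thu (+1)
  2175: Fri (+1)  2176: Sun (+2)  2177: Mon (+1)  2178: Tue (+1) ✓
Tuesday years: 2116, 2122, 2133, 2139, 2144, 2150, 2161, 2167, 2172, 2178 — 10 in total.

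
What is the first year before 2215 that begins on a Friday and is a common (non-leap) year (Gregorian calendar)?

2213

Jan 1 advances by 2 weekdays after a leap year and by 1 after a common year.
2215: Jan 1 is Sunday.
2214: Saturday
2213: Friday
2213 begins on a Friday and is a common year.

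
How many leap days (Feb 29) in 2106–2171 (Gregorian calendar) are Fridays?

2

Leap years in 2106–2171: 16 of them.
Feb 29 weekday advances by 5 (mod 7) from one leap year to the next four years later (or differs when a century non-leap intervenes).
Leap-day weekdays: 2108:Wed 2112:Mon 2116:Sat 2120:Thu 2124:Tue 2128:Sun 2132:Fri✓ 2136:Wed 2140:Mon 2144:Sat 2148:Thu 2152:Tue 2156:Sun 2160:Fri✓ 2164:Wed 2168:Mon
Friday: 2132, 2160 → 2.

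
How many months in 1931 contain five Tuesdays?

4

A month of length L has five Tuesdays iff its first Tuesday is on day ≤ L−28 (so day 1–3 in a 31-day month, 1–2 in a 30-day month, day 1 in a leap February).
Checking each month of 1931: Jan starts Thu (31d); Feb starts Sun (28d); Mar starts Sun (31d) ✓; Apr starts Wed (30d); May starts Fri (31d); Jun starts Mon (30d) ✓; Jul starts Wed (31d); Aug starts Sat (31d); Sep starts Tue (30d) ✓; Oct starts Thu (31d); Nov starts Sun (30d); Dec starts Tue (31d) ✓.
Five-Tuesday months: March, June, September, December → 4.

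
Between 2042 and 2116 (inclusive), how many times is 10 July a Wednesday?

10

Track 10 July's weekday year by year (advancing +1, or +2 across a Feb 29):
  2042: Thu  2043: Fri (+1)  2044: Sun (+2)  2045: Mon (+1)  2046: Tue (+1)
  2047: Wed (+1) ✓  2048: Fri (+2)  2049: Sat (+1)  2050: Sun (+1)  2051: Mon (+1)
  2052: Wed (+2) ✓  2053: Thu (+1)  2054: Fri (+1)  2055: Sat (+1)  … (47 more years) …
  2103: Tue (+1)  2104: Thu (+2)  2105: Fri (+1)  2106: Sat (+1)  2107: Sun (+1)
  2108: Tue (+2)  2109: Wed (+1) ✓  2110: Thu (+1)  2111: Fri (+1)  2112: Sun (+2)
  2113: Mon (+1)  2114: Tue (+1)  2115: Wed (+1) ✓  2116: Fri (+2)
Wednesday years: 2047, 2052, 2058, 2069, 2075, 2080, 2086, 2097, 2109, 2115 — 10 in total.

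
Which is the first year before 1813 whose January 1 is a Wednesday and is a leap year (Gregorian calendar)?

1812

Jan 1 advances by 2 weekdays after a leap year and by 1 after a common year.
1813: Jan 1 is Friday.
1812: Wednesday (leap)
1812 begins on a Wednesday and is a leap year.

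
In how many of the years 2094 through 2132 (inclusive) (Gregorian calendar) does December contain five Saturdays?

17

December has 31 days; it has five Saturdays when Saturday falls among the first (month-length − 28) days — i.e. when December 1 is one of Saturday/Friday/Thursday.
December 1 by year: 2094:Wed 2095:Thu✓ 2096:Sat✓ 2097:Sun 2098:Mon 2099:Tue 2100:Wed 2101:Thu✓ 2102:Fri✓ 2103:Sat✓ 2104:Mon 2105:Tue 2106:Wed 2107:Thu✓ 2108:Sat✓ …(9 more)… 2118:Thu✓ 2119:Fri✓ 2120:Sun 2121:Mon 2122:Tue 2123:Wed 2124:Fri✓ 2125:Sat✓ 2126:Sun 2127:Mon 2128:Wed 2129:Thu✓ 2130:Fri✓ 2131:Sat✓ 2132:Mon
Years with five Saturdays: 2095, 2096, 2101, 2102, 2103, 2107, 2108, 2112, 2113, 2114, 2118, 2119, 2124, 2125, 2129, 2130, 2131 → 17.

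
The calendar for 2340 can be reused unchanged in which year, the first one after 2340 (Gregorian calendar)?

2368

Two years share a calendar iff Jan 1 falls on the same weekday and both are leap or both are common. 2340: Jan 1 is Monday, leap year.
2341: Jan 1 Wednesday, common
2342: Jan 1 Thursday, common
2343: Jan 1 Friday, common
2344: Jan 1 Saturday, leap
2345: Jan 1 Monday, common
2346: Jan 1 Tuesday, common
2347: Jan 1 Wednesday, common
2348: Jan 1 Thursday, leap
2349: Jan 1 Saturday, common
2350: Jan 1 Sunday, common
2351: Jan 1 Monday, common
2352: Jan 1 Tuesday, leap
2353: Jan 1 Thursday, common
2354: Jan 1 Friday, common
2355: Jan 1 Saturday, common
2356: Jan 1 Sunday, leap
2357: Jan 1 Tuesday, common
2358: Jan 1 Wednesday, common
2359: Jan 1 Thursday, common
2360: Jan 1 Friday, leap
2361: Jan 1 Sunday, common
2362: Jan 1 Monday, common
2363: Jan 1 Tuesday, common
2364: Jan 1 Wednesday, leap
2365: Jan 1 Friday, common
2366: Jan 1 Saturday, common
2367: Jan 1 Sunday, common
2368: Jan 1 Monday, leap
2368 matches on both conditions.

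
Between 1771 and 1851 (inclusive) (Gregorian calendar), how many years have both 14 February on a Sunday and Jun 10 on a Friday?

3

Check each year's weekday for 14 February and Jun 10:
  1771: Thu/Mon  1772: Fri/Wed  1773: Sun/Thu  1774: Mon/Fri  1775: Tue/Sat  1776: Wed/Mon  1777: Fri/Tue  1778: Sat/Wed  1779: Sun/Thu  1780: Mon/Sat  1781: Wed/Sun  1782: Thu/Mon  1783: Fri/Tue  1784: Sat/Thu  …(53 more)…  1838: Wed/Sun  1839: Thu/Mon  1840: Fri/Wed  1841: Sun/Thu  1842: Mon/Fri  1843: Tue/Sat  1844: Wed/Mon  1845: Fri/Tue  1846: Sat/Wed  1847: Sun/Thu  1848: Mon/Sat  1849: Wed/Sun  1850: Thu/Mon  1851: Fri/Tue
Both conditions hold in: 1796, 1808, 1836 — 3.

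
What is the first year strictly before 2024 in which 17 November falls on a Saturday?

2018

From one year to the next, a fixed date's weekday advances by 1, or by 2 when a Feb 29 lies between the two dates.
2024: November 17 is Sunday.
2023: Friday (−2)
2022: Thursday (−1)
2021: Wednesday (−1)
2020: Tuesday (−1)
2019: Sunday (−2)
2018: Saturday (−1)
17 November falls on a Saturday in 2018.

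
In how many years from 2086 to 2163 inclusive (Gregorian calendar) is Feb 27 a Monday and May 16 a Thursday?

0

Check each year's weekday for Feb 27 and May 16:
  2086: Wed/Thu  2087: Thu/Fri  2088: Fri/Sun  2089: Sun/Mon  2090: Mon/Tue  2091: Tue/Wed  2092: Wed/Fri  2093: Fri/Sat  2094: Sat/Sun  2095: Sun/Mon  2096: Mon/Wed  2097: Wed/Thu  2098: Thu/Fri  2099: Fri/Sat  …(50 more)…  2150: Fri/Sat  2151: Sat/Sun  2152: Sun/Tue  2153: Tue/Wed  2154: Wed/Thu  2155: Thu/Fri  2156: Fri/Sun  2157: Sun/Mon  2158: Mon/Tue  2159: Tue/Wed  2160: Wed/Fri  2161: Fri/Sat  2162: Sat/Sun  2163: Sun/Mon
Both conditions hold in: no year — 0.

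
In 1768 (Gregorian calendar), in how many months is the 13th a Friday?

Check the 13th of each month of 1768: Jan 13: Wed, Feb 13: Sat, Mar 13: Sun, Apr 13: Wed, May 13: Fri, Jun 13: Mon, Jul 13: Wed, Aug 13: Sat, Sep 13: Tue, Oct 13: Thu, Nov 13: Sun, Dec 13: Tue.
Friday occurs in May — 1 month.

1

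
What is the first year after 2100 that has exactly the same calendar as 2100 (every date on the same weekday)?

Two years share a calendar iff Jan 1 falls on the same weekday and both are leap or both are common. 2100: Jan 1 is Friday, common year.
2101: Jan 1 Saturday, common
2102: Jan 1 Sunday, common
2103: Jan 1 Monday, common
2104: Jan 1 Tuesday, leap
2105: Jan 1 Thursday, common
2106: Jan 1 Friday, common
2106 matches on both conditions.

2106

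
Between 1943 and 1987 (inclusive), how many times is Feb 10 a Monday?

Track Feb 10's weekday year by year (advancing +1, or +2 across a Feb 29):
  1943: Wed  1944: Thu (+1)  1945: Sat (+2)  1946: Sun (+1)  1947: Mon (+1) ✓
  1948: Tue (+1)  1949: Thu (+2)  1950: Fri (+1)  1951: Sat (+1)  1952: Sun (+1)
  1953: Tue (+2)  1954: Wed (+1)  1955: Thu (+1)  1956: Fri (+1)  … (17 more years) …
  1974: Sun (+1)  1975: Mon (+1) ✓  1976: Tue (+1)  1977: Thu (+2)  1978: Fri (+1)
  1979: Sat (+1)  1980: Sun (+1)  1981: Tue (+2)  1982: Wed (+1)  1983: Thu (+1)
  1984: Fri (+1)  1985: Sun (+2)  1986: Mon (+1) ✓  1987: Tue (+1)
Monday years: 1947, 1958, 1964, 1969, 1975, 1986 — 6 in total.

6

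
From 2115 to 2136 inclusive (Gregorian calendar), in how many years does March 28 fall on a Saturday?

Track March 28's weekday year by year (advancing +1, or +2 across a Feb 29):
  2115: Thu  2116: Sat (+2) ✓  2117: Sun (+1)  2118: Mon (+1)  2119: Tue (+1)
  2120: Thu (+2)  2121: Fri (+1)  2122: Sat (+1) ✓  2123: Sun (+1)  2124: Tue (+2)
  2125: Wed (+1)  2126: Thu (+1)  2127: Fri (+1)  2128: Sun (+2)  2129: Mon (+1)
  2130: Tue (+1)  2131: Wed (+1)  2132: Fri (+2)  2133: Sat (+1) ✓  2134: Sun (+1)
  2135: Mon (+1)  2136: Wed (+2)
Saturday years: 2116, 2122, 2133 — 3 in total.

3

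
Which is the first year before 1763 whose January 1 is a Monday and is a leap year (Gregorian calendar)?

1748

Jan 1 advances by 2 weekdays after a leap year and by 1 after a common year.
1763: Jan 1 is Saturday.
1762: Friday
1761: Thursday
1760: Tuesday (leap)
1759: Monday
1758: Sunday
1757: Saturday
1756: Thursday (leap)
1755: Wednesday
1754: Tuesday
1753: Monday
1752: Saturday (leap)
1751: Friday
1750: Thursday
1749: Wednesday
1748: Monday (leap)
1748 begins on a Monday and is a leap year.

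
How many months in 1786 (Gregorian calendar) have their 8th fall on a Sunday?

2

Check the 8th of each month of 1786: Jan 8: Sun, Feb 8: Wed, Mar 8: Wed, Apr 8: Sat, May 8: Mon, Jun 8: Thu, Jul 8: Sat, Aug 8: Tue, Sep 8: Fri, Oct 8: Sun, Nov 8: Wed, Dec 8: Fri.
Sunday occurs in January, October — 2 months.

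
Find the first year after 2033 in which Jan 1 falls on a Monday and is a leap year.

2052

Jan 1 advances by 2 weekdays after a leap year and by 1 after a common year.
2033: Jan 1 is Saturday.
2034: Sunday
2035: Monday
2036: Tuesday (leap)
2037: Thursday
2038: Friday
2039: Saturday
2040: Sunday (leap)
2041: Tuesday
2042: Wednesday
2043: Thursday
2044: Friday (leap)
2045: Sunday
2046: Monday
2047: Tuesday
2048: Wednesday (leap)
2049: Friday
2050: Saturday
2051: Sunday
2052: Monday (leap)
2052 begins on a Monday and is a leap year.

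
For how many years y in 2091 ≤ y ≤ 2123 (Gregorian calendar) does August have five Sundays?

August has 31 days; it has five Sundays when Sunday falls among the first (month-length − 28) days — i.e. when August 1 is one of Sunday/Saturday/Friday.
August 1 by year: 2091:Wed 2092:Fri✓ 2093:Sat✓ 2094:Sun✓ 2095:Mon 2096:Wed 2097:Thu 2098:Fri✓ 2099:Sat✓ 2100:Sun✓ 2101:Mon 2102:Tue 2103:Wed 2104:Fri✓ 2105:Sat✓ …(3 more)… 2109:Thu 2110:Fri✓ 2111:Sat✓ 2112:Mon 2113:Tue 2114:Wed 2115:Thu 2116:Sat✓ 2117:Sun✓ 2118:Mon 2119:Tue 2120:Thu 2121:Fri✓ 2122:Sat✓ 2123:Sun✓
Years with five Sundays: 2092, 2093, 2094, 2098, 2099, 2100, 2104, 2105, 2106, 2110, 2111, 2116, 2117, 2121, 2122, 2123 → 16.

16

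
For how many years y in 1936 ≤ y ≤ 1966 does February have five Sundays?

1

February has 28 days (29 in leap years); it has five Sundays when Sunday falls among the first (month-length − 28) days — i.e. when February 1 is Sunday in a leap year (never in a common year).
February 1 by year: 1936:Sat 1937:Mon 1938:Tue 1939:Wed 1940:Thu 1941:Sat 1942:Sun 1943:Mon 1944:Tue 1945:Thu 1946:Fri 1947:Sat 1948:Sun✓ 1949:Tue 1950:Wed 1951:Thu 1952:Fri 1953:Sun 1954:Mon 1955:Tue 1956:Wed 1957:Fri 1958:Sat 1959:Sun 1960:Mon 1961:Wed 1962:Thu 1963:Fri 1964:Sat 1965:Mon 1966:Tue
Years with five Sundays: 1948 → 1.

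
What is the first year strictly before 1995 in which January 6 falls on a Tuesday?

From one year to the next, a fixed date's weekday advances by 1, or by 2 when a Feb 29 lies between the two dates.
1995: January 6 is Friday.
1994: Thursday (−1)
1993: Wednesday (−1)
1992: Monday (−2)
1991: Sunday (−1)
1990: Saturday (−1)
1989: Friday (−1)
1988: Wednesday (−2)
1987: Tuesday (−1)
January 6 falls on a Tuesday in 1987.

1987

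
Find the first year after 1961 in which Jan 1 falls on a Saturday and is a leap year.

1972

Jan 1 advances by 2 weekdays after a leap year and by 1 after a common year.
1961: Jan 1 is Sunday.
1962: Monday
1963: Tuesday
1964: Wednesday (leap)
1965: Friday
1966: Saturday
1967: Sunday
1968: Monday (leap)
1969: Wednesday
1970: Thursday
1971: Friday
1972: Saturday (leap)
1972 begins on a Saturday and is a leap year.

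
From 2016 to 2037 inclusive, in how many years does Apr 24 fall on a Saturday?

3

Track Apr 24's weekday year by year (advancing +1, or +2 across a Feb 29):
  2016: Sun  2017: Mon (+1)  2018: Tue (+1)  2019: Wed (+1)  2020: Fri (+2)
  2021: Sat (+1) ✓  2022: Sun (+1)  2023: Mon (+1)  2024: Wed (+2)  2025: Thu (+1)
  2026: Fri (+1)  2027: Sat (+1) ✓  2028: Mon (+2)  2029: Tue (+1)  2030: Wed (+1)
  2031: Thu (+1)  2032: Sat (+2) ✓  2033: Sun (+1)  2034: Mon (+1)  2035: Tue (+1)
  2036: Thu (+2)  2037: Fri (+1)
Saturday years: 2021, 2027, 2032 — 3 in total.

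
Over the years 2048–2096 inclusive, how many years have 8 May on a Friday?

7

Track 8 May's weekday year by year (advancing +1, or +2 across a Feb 29):
  2048: Fri ✓  2049: Sat (+1)  2050: Sun (+1)  2051: Mon (+1)  2052: Wed (+2)
  2053: Thu (+1)  2054: Fri (+1) ✓  2055: Sat (+1)  2056: Mon (+2)  2057: Tue (+1)
  2058: Wed (+1)  2059: Thu (+1)  2060: Sat (+2)  2061: Sun (+1)  … (21 more years) …
  2083: Sat (+1)  2084: Mon (+2)  2085: Tue (+1)  2086: Wed (+1)  2087: Thu (+1)
  2088: Sat (+2)  2089: Sun (+1)  2090: Mon (+1)  2091: Tue (+1)  2092: Thu (+2)
  2093: Fri (+1) ✓  2094: Sat (+1)  2095: Sun (+1)  2096: Tue (+2)
Friday years: 2048, 2054, 2065, 2071, 2076, 2082, 2093 — 7 in total.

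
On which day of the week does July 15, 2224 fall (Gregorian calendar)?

Thursday

January 1, 2224 is a Thursday.
July 15 is day 197 of the year, i.e. 196 days after Jan 1.
196 mod 7 = 0, so advance 0 weekdays from Thursday: Thursday.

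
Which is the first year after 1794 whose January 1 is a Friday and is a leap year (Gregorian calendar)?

Jan 1 advances by 2 weekdays after a leap year and by 1 after a common year.
1794: Jan 1 is Wednesday.
1795: Thursday
1796: Friday (leap)
1796 begins on a Friday and is a leap year.

1796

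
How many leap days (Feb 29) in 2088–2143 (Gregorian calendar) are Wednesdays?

3

Leap years in 2088–2143: 13 of them.
Feb 29 weekday advances by 5 (mod 7) from one leap year to the next four years later (or differs when a century non-leap intervenes).
Leap-day weekdays: 2088:Sun 2092:Fri 2096:Wed✓ 2104:Fri 2108:Wed✓ 2112:Mon 2116:Sat 2120:Thu 2124:Tue 2128:Sun 2132:Fri 2136:Wed✓ 2140:Mon
Wednesday: 2096, 2108, 2136 → 3.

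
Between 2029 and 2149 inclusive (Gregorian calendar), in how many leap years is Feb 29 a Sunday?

4

Leap years in 2029–2149: 29 of them.
Feb 29 weekday advances by 5 (mod 7) from one leap year to the next four years later (or differs when a century non-leap intervenes).
Leap-day weekdays: 2032:Sun✓ 2036:Fri 2040:Wed 2044:Mon 2048:Sat 2052:Thu 2056:Tue 2060:Sun✓ 2064:Fri 2068:Wed 2072:Mon 2076:Sat 2080:Thu …(3 more)… 2096:Wed 2104:Fri 2108:Wed 2112:Mon 2116:Sat 2120:Thu 2124:Tue 2128:Sun✓ 2132:Fri 2136:Wed 2140:Mon 2144:Sat 2148:Thu
Sunday: 2032, 2060, 2088, 2128 → 4.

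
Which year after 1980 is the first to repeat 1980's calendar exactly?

2008

Two years share a calendar iff Jan 1 falls on the same weekday and both are leap or both are common. 1980: Jan 1 is Tuesday, leap year.
1981: Jan 1 Thursday, common
1982: Jan 1 Friday, common
1983: Jan 1 Saturday, common
1984: Jan 1 Sunday, leap
1985: Jan 1 Tuesday, common
1986: Jan 1 Wednesday, common
1987: Jan 1 Thursday, common
1988: Jan 1 Friday, leap
1989: Jan 1 Sunday, common
1990: Jan 1 Monday, common
1991: Jan 1 Tuesday, common
1992: Jan 1 Wednesday, leap
1993: Jan 1 Friday, common
1994: Jan 1 Saturday, common
1995: Jan 1 Sunday, common
1996: Jan 1 Monday, leap
1997: Jan 1 Wednesday, common
1998: Jan 1 Thursday, common
1999: Jan 1 Friday, common
2000: Jan 1 Saturday, leap
2001: Jan 1 Monday, common
2002: Jan 1 Tuesday, common
2003: Jan 1 Wednesday, common
2004: Jan 1 Thursday, leap
2005: Jan 1 Saturday, common
2006: Jan 1 Sunday, common
2007: Jan 1 Monday, common
2008: Jan 1 Tuesday, leap
2008 matches on both conditions.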